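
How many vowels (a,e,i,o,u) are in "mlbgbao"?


Input: mlbgbao
Checking each character:
  'm' at position 0: consonant
  'l' at position 1: consonant
  'b' at position 2: consonant
  'g' at position 3: consonant
  'b' at position 4: consonant
  'a' at position 5: vowel (running total: 1)
  'o' at position 6: vowel (running total: 2)
Total vowels: 2

2


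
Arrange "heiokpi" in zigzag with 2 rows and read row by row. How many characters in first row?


Zigzag "heiokpi" into 2 rows:
Placing characters:
  'h' => row 0
  'e' => row 1
  'i' => row 0
  'o' => row 1
  'k' => row 0
  'p' => row 1
  'i' => row 0
Rows:
  Row 0: "hiki"
  Row 1: "eop"
First row length: 4

4


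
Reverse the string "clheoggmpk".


Input: clheoggmpk
Reading characters right to left:
  Position 9: 'k'
  Position 8: 'p'
  Position 7: 'm'
  Position 6: 'g'
  Position 5: 'g'
  Position 4: 'o'
  Position 3: 'e'
  Position 2: 'h'
  Position 1: 'l'
  Position 0: 'c'
Reversed: kpmggoehlc

kpmggoehlc


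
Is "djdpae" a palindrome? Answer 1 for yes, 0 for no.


Input: djdpae
Reversed: eapdjd
  Compare pos 0 ('d') with pos 5 ('e'): MISMATCH
  Compare pos 1 ('j') with pos 4 ('a'): MISMATCH
  Compare pos 2 ('d') with pos 3 ('p'): MISMATCH
Result: not a palindrome

0


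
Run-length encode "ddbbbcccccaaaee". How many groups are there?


Input: ddbbbcccccaaaee
Scanning for consecutive runs:
  Group 1: 'd' x 2 (positions 0-1)
  Group 2: 'b' x 3 (positions 2-4)
  Group 3: 'c' x 5 (positions 5-9)
  Group 4: 'a' x 3 (positions 10-12)
  Group 5: 'e' x 2 (positions 13-14)
Total groups: 5

5


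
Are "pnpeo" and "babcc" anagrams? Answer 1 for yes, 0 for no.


Strings: "pnpeo", "babcc"
Sorted first:  enopp
Sorted second: abbcc
Differ at position 0: 'e' vs 'a' => not anagrams

0


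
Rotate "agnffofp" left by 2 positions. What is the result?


Input: "agnffofp", rotate left by 2
First 2 characters: "ag"
Remaining characters: "nffofp"
Concatenate remaining + first: "nffofp" + "ag" = "nffofpag"

nffofpag


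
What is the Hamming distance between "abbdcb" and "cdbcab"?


Comparing "abbdcb" and "cdbcab" position by position:
  Position 0: 'a' vs 'c' => differ
  Position 1: 'b' vs 'd' => differ
  Position 2: 'b' vs 'b' => same
  Position 3: 'd' vs 'c' => differ
  Position 4: 'c' vs 'a' => differ
  Position 5: 'b' vs 'b' => same
Total differences (Hamming distance): 4

4


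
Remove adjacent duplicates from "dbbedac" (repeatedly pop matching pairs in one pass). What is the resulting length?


Input: dbbedac
Stack-based adjacent duplicate removal:
  Read 'd': push. Stack: d
  Read 'b': push. Stack: db
  Read 'b': matches stack top 'b' => pop. Stack: d
  Read 'e': push. Stack: de
  Read 'd': push. Stack: ded
  Read 'a': push. Stack: deda
  Read 'c': push. Stack: dedac
Final stack: "dedac" (length 5)

5


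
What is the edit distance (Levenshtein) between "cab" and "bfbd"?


Computing edit distance: "cab" -> "bfbd"
DP table:
           b    f    b    d
      0    1    2    3    4
  c   1    1    2    3    4
  a   2    2    2    3    4
  b   3    2    3    2    3
Edit distance = dp[3][4] = 3

3


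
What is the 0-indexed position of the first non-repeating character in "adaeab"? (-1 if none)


Input: adaeab
Character frequencies:
  'a': 3
  'b': 1
  'd': 1
  'e': 1
Scanning left to right for freq == 1:
  Position 0 ('a'): freq=3, skip
  Position 1 ('d'): unique! => answer = 1

1


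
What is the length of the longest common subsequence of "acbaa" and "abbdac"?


LCS of "acbaa" and "abbdac"
DP table:
           a    b    b    d    a    c
      0    0    0    0    0    0    0
  a   0    1    1    1    1    1    1
  c   0    1    1    1    1    1    2
  b   0    1    2    2    2    2    2
  a   0    1    2    2    2    3    3
  a   0    1    2    2    2    3    3
LCS length = dp[5][6] = 3

3


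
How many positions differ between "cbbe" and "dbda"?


Comparing "cbbe" and "dbda" position by position:
  Position 0: 'c' vs 'd' => DIFFER
  Position 1: 'b' vs 'b' => same
  Position 2: 'b' vs 'd' => DIFFER
  Position 3: 'e' vs 'a' => DIFFER
Positions that differ: 3

3


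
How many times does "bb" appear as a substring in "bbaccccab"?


Searching for "bb" in "bbaccccab"
Scanning each position:
  Position 0: "bb" => MATCH
  Position 1: "ba" => no
  Position 2: "ac" => no
  Position 3: "cc" => no
  Position 4: "cc" => no
  Position 5: "cc" => no
  Position 6: "ca" => no
  Position 7: "ab" => no
Total occurrences: 1

1


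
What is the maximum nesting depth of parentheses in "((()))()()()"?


Input: "((()))()()()"
Tracking depth:
  Position 0 '(': depth becomes 1
  Position 1 '(': depth becomes 2
  Position 2 '(': depth becomes 3
  Position 3 ')': depth becomes 2
  Position 4 ')': depth becomes 1
  Position 5 ')': depth becomes 0
  Position 6 '(': depth becomes 1
  Position 7 ')': depth becomes 0
  Position 8 '(': depth becomes 1
  Position 9 ')': depth becomes 0
  Position 10 '(': depth becomes 1
  Position 11 ')': depth becomes 0
Maximum depth reached: 3

3


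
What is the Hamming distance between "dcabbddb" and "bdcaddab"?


Comparing "dcabbddb" and "bdcaddab" position by position:
  Position 0: 'd' vs 'b' => differ
  Position 1: 'c' vs 'd' => differ
  Position 2: 'a' vs 'c' => differ
  Position 3: 'b' vs 'a' => differ
  Position 4: 'b' vs 'd' => differ
  Position 5: 'd' vs 'd' => same
  Position 6: 'd' vs 'a' => differ
  Position 7: 'b' vs 'b' => same
Total differences (Hamming distance): 6

6


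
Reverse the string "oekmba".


Input: oekmba
Reading characters right to left:
  Position 5: 'a'
  Position 4: 'b'
  Position 3: 'm'
  Position 2: 'k'
  Position 1: 'e'
  Position 0: 'o'
Reversed: abmkeo

abmkeo


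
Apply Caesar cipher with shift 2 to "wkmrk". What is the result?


Caesar cipher: shift "wkmrk" by 2
  'w' (pos 22) + 2 = pos 24 = 'y'
  'k' (pos 10) + 2 = pos 12 = 'm'
  'm' (pos 12) + 2 = pos 14 = 'o'
  'r' (pos 17) + 2 = pos 19 = 't'
  'k' (pos 10) + 2 = pos 12 = 'm'
Result: ymotm

ymotm


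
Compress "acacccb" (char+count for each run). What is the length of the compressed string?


Input: acacccb
Runs:
  'a' x 1 => "a1"
  'c' x 1 => "c1"
  'a' x 1 => "a1"
  'c' x 3 => "c3"
  'b' x 1 => "b1"
Compressed: "a1c1a1c3b1"
Compressed length: 10

10


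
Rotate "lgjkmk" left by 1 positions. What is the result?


Input: "lgjkmk", rotate left by 1
First 1 characters: "l"
Remaining characters: "gjkmk"
Concatenate remaining + first: "gjkmk" + "l" = "gjkmkl"

gjkmkl


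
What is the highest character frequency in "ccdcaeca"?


Input: ccdcaeca
Character counts:
  'a': 2
  'c': 4
  'd': 1
  'e': 1
Maximum frequency: 4

4


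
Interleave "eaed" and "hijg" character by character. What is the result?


Interleaving "eaed" and "hijg":
  Position 0: 'e' from first, 'h' from second => "eh"
  Position 1: 'a' from first, 'i' from second => "ai"
  Position 2: 'e' from first, 'j' from second => "ej"
  Position 3: 'd' from first, 'g' from second => "dg"
Result: ehaiejdg

ehaiejdg


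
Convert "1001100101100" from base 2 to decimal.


Input: "1001100101100" in base 2
Positional expansion:
  Digit '1' (value 1) x 2^12 = 4096
  Digit '0' (value 0) x 2^11 = 0
  Digit '0' (value 0) x 2^10 = 0
  Digit '1' (value 1) x 2^9 = 512
  Digit '1' (value 1) x 2^8 = 256
  Digit '0' (value 0) x 2^7 = 0
  Digit '0' (value 0) x 2^6 = 0
  Digit '1' (value 1) x 2^5 = 32
  Digit '0' (value 0) x 2^4 = 0
  Digit '1' (value 1) x 2^3 = 8
  Digit '1' (value 1) x 2^2 = 4
  Digit '0' (value 0) x 2^1 = 0
  Digit '0' (value 0) x 2^0 = 0
Sum = 4908

4908


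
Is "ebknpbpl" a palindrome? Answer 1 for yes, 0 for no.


Input: ebknpbpl
Reversed: lpbpnkbe
  Compare pos 0 ('e') with pos 7 ('l'): MISMATCH
  Compare pos 1 ('b') with pos 6 ('p'): MISMATCH
  Compare pos 2 ('k') with pos 5 ('b'): MISMATCH
  Compare pos 3 ('n') with pos 4 ('p'): MISMATCH
Result: not a palindrome

0


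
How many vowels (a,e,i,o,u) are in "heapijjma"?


Input: heapijjma
Checking each character:
  'h' at position 0: consonant
  'e' at position 1: vowel (running total: 1)
  'a' at position 2: vowel (running total: 2)
  'p' at position 3: consonant
  'i' at position 4: vowel (running total: 3)
  'j' at position 5: consonant
  'j' at position 6: consonant
  'm' at position 7: consonant
  'a' at position 8: vowel (running total: 4)
Total vowels: 4

4


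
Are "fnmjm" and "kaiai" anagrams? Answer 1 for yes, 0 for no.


Strings: "fnmjm", "kaiai"
Sorted first:  fjmmn
Sorted second: aaiik
Differ at position 0: 'f' vs 'a' => not anagrams

0


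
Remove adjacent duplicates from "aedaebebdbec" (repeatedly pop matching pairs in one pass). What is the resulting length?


Input: aedaebebdbec
Stack-based adjacent duplicate removal:
  Read 'a': push. Stack: a
  Read 'e': push. Stack: ae
  Read 'd': push. Stack: aed
  Read 'a': push. Stack: aeda
  Read 'e': push. Stack: aedae
  Read 'b': push. Stack: aedaeb
  Read 'e': push. Stack: aedaebe
  Read 'b': push. Stack: aedaebeb
  Read 'd': push. Stack: aedaebebd
  Read 'b': push. Stack: aedaebebdb
  Read 'e': push. Stack: aedaebebdbe
  Read 'c': push. Stack: aedaebebdbec
Final stack: "aedaebebdbec" (length 12)

12


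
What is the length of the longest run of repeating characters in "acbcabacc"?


Input: "acbcabacc"
Scanning for longest run:
  Position 1 ('c'): new char, reset run to 1
  Position 2 ('b'): new char, reset run to 1
  Position 3 ('c'): new char, reset run to 1
  Position 4 ('a'): new char, reset run to 1
  Position 5 ('b'): new char, reset run to 1
  Position 6 ('a'): new char, reset run to 1
  Position 7 ('c'): new char, reset run to 1
  Position 8 ('c'): continues run of 'c', length=2
Longest run: 'c' with length 2

2


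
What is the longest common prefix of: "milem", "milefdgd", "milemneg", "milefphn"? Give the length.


Words: milem, milefdgd, milemneg, milefphn
  Position 0: all 'm' => match
  Position 1: all 'i' => match
  Position 2: all 'l' => match
  Position 3: all 'e' => match
  Position 4: ('m', 'f', 'm', 'f') => mismatch, stop
LCP = "mile" (length 4)

4


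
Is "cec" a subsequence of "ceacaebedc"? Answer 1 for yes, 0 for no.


Check if "cec" is a subsequence of "ceacaebedc"
Greedy scan:
  Position 0 ('c'): matches sub[0] = 'c'
  Position 1 ('e'): matches sub[1] = 'e'
  Position 2 ('a'): no match needed
  Position 3 ('c'): matches sub[2] = 'c'
  Position 4 ('a'): no match needed
  Position 5 ('e'): no match needed
  Position 6 ('b'): no match needed
  Position 7 ('e'): no match needed
  Position 8 ('d'): no match needed
  Position 9 ('c'): no match needed
All 3 characters matched => is a subsequence

1


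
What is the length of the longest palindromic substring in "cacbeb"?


Input: "cacbeb"
Checking substrings for palindromes:
  [0:3] "cac" (len 3) => palindrome
  [3:6] "beb" (len 3) => palindrome
Longest palindromic substring: "cac" with length 3

3


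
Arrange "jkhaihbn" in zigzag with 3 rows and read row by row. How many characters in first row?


Zigzag "jkhaihbn" into 3 rows:
Placing characters:
  'j' => row 0
  'k' => row 1
  'h' => row 2
  'a' => row 1
  'i' => row 0
  'h' => row 1
  'b' => row 2
  'n' => row 1
Rows:
  Row 0: "ji"
  Row 1: "kahn"
  Row 2: "hb"
First row length: 2

2


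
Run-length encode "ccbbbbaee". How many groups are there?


Input: ccbbbbaee
Scanning for consecutive runs:
  Group 1: 'c' x 2 (positions 0-1)
  Group 2: 'b' x 4 (positions 2-5)
  Group 3: 'a' x 1 (positions 6-6)
  Group 4: 'e' x 2 (positions 7-8)
Total groups: 4

4


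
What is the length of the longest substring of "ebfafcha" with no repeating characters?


Input: "ebfafcha"
Sliding window (track last position of each char):
  Position 0 ('e'): window [0,0] length 1 -- new best
  Position 1 ('b'): window [0,1] length 2 -- new best
  Position 2 ('f'): window [0,2] length 3 -- new best
  Position 3 ('a'): window [0,3] length 4 -- new best
  Position 4 ('f'): repeat (last at 2), move window start to 3
  Position 4 ('f'): window [3,4] length 2
  Position 5 ('c'): window [3,5] length 3
  Position 6 ('h'): window [3,6] length 4
  Position 7 ('a'): repeat (last at 3), move window start to 4
  Position 7 ('a'): window [4,7] length 4
Longest substring with no repeats: "ebfa" with length 4

4


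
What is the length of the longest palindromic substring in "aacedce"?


Input: "aacedce"
Checking substrings for palindromes:
  [0:2] "aa" (len 2) => palindrome
Longest palindromic substring: "aa" with length 2

2


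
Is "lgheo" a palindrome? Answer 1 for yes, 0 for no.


Input: lgheo
Reversed: oehgl
  Compare pos 0 ('l') with pos 4 ('o'): MISMATCH
  Compare pos 1 ('g') with pos 3 ('e'): MISMATCH
Result: not a palindrome

0


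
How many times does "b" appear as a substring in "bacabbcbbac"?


Searching for "b" in "bacabbcbbac"
Scanning each position:
  Position 0: "b" => MATCH
  Position 1: "a" => no
  Position 2: "c" => no
  Position 3: "a" => no
  Position 4: "b" => MATCH
  Position 5: "b" => MATCH
  Position 6: "c" => no
  Position 7: "b" => MATCH
  Position 8: "b" => MATCH
  Position 9: "a" => no
  Position 10: "c" => no
Total occurrences: 5

5


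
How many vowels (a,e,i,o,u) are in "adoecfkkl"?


Input: adoecfkkl
Checking each character:
  'a' at position 0: vowel (running total: 1)
  'd' at position 1: consonant
  'o' at position 2: vowel (running total: 2)
  'e' at position 3: vowel (running total: 3)
  'c' at position 4: consonant
  'f' at position 5: consonant
  'k' at position 6: consonant
  'k' at position 7: consonant
  'l' at position 8: consonant
Total vowels: 3

3


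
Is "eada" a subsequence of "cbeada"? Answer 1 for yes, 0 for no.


Check if "eada" is a subsequence of "cbeada"
Greedy scan:
  Position 0 ('c'): no match needed
  Position 1 ('b'): no match needed
  Position 2 ('e'): matches sub[0] = 'e'
  Position 3 ('a'): matches sub[1] = 'a'
  Position 4 ('d'): matches sub[2] = 'd'
  Position 5 ('a'): matches sub[3] = 'a'
All 4 characters matched => is a subsequence

1


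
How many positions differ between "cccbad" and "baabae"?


Comparing "cccbad" and "baabae" position by position:
  Position 0: 'c' vs 'b' => DIFFER
  Position 1: 'c' vs 'a' => DIFFER
  Position 2: 'c' vs 'a' => DIFFER
  Position 3: 'b' vs 'b' => same
  Position 4: 'a' vs 'a' => same
  Position 5: 'd' vs 'e' => DIFFER
Positions that differ: 4

4


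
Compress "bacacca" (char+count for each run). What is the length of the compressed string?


Input: bacacca
Runs:
  'b' x 1 => "b1"
  'a' x 1 => "a1"
  'c' x 1 => "c1"
  'a' x 1 => "a1"
  'c' x 2 => "c2"
  'a' x 1 => "a1"
Compressed: "b1a1c1a1c2a1"
Compressed length: 12

12


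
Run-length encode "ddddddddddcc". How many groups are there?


Input: ddddddddddcc
Scanning for consecutive runs:
  Group 1: 'd' x 10 (positions 0-9)
  Group 2: 'c' x 2 (positions 10-11)
Total groups: 2

2


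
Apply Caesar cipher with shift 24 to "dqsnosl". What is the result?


Caesar cipher: shift "dqsnosl" by 24
  'd' (pos 3) + 24 = pos 1 = 'b'
  'q' (pos 16) + 24 = pos 14 = 'o'
  's' (pos 18) + 24 = pos 16 = 'q'
  'n' (pos 13) + 24 = pos 11 = 'l'
  'o' (pos 14) + 24 = pos 12 = 'm'
  's' (pos 18) + 24 = pos 16 = 'q'
  'l' (pos 11) + 24 = pos 9 = 'j'
Result: boqlmqj

boqlmqj


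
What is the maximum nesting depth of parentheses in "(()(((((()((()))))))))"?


Input: "(()(((((()((()))))))))"
Tracking depth:
  Position 0 '(': depth becomes 1
  Position 1 '(': depth becomes 2
  Position 2 ')': depth becomes 1
  Position 3 '(': depth becomes 2
  Position 4 '(': depth becomes 3
  Position 5 '(': depth becomes 4
  Position 6 '(': depth becomes 5
  Position 7 '(': depth becomes 6
  Position 8 '(': depth becomes 7
  Position 9 ')': depth becomes 6
  Position 10 '(': depth becomes 7
  Position 11 '(': depth becomes 8
  Position 12 '(': depth becomes 9
  Position 13 ')': depth becomes 8
  Position 14 ')': depth becomes 7
  Position 15 ')': depth becomes 6
  Position 16 ')': depth becomes 5
  Position 17 ')': depth becomes 4
  Position 18 ')': depth becomes 3
  Position 19 ')': depth becomes 2
  Position 20 ')': depth becomes 1
  Position 21 ')': depth becomes 0
Maximum depth reached: 9

9


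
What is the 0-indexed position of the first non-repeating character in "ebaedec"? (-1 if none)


Input: ebaedec
Character frequencies:
  'a': 1
  'b': 1
  'c': 1
  'd': 1
  'e': 3
Scanning left to right for freq == 1:
  Position 0 ('e'): freq=3, skip
  Position 1 ('b'): unique! => answer = 1

1


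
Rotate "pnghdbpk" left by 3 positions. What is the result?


Input: "pnghdbpk", rotate left by 3
First 3 characters: "png"
Remaining characters: "hdbpk"
Concatenate remaining + first: "hdbpk" + "png" = "hdbpkpng"

hdbpkpng


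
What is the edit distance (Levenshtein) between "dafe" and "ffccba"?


Computing edit distance: "dafe" -> "ffccba"
DP table:
           f    f    c    c    b    a
      0    1    2    3    4    5    6
  d   1    1    2    3    4    5    6
  a   2    2    2    3    4    5    5
  f   3    2    2    3    4    5    6
  e   4    3    3    3    4    5    6
Edit distance = dp[4][6] = 6

6


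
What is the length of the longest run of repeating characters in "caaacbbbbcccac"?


Input: "caaacbbbbcccac"
Scanning for longest run:
  Position 1 ('a'): new char, reset run to 1
  Position 2 ('a'): continues run of 'a', length=2
  Position 3 ('a'): continues run of 'a', length=3
  Position 4 ('c'): new char, reset run to 1
  Position 5 ('b'): new char, reset run to 1
  Position 6 ('b'): continues run of 'b', length=2
  Position 7 ('b'): continues run of 'b', length=3
  Position 8 ('b'): continues run of 'b', length=4
  Position 9 ('c'): new char, reset run to 1
  Position 10 ('c'): continues run of 'c', length=2
  Position 11 ('c'): continues run of 'c', length=3
  Position 12 ('a'): new char, reset run to 1
  Position 13 ('c'): new char, reset run to 1
Longest run: 'b' with length 4

4


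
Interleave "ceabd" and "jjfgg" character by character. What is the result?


Interleaving "ceabd" and "jjfgg":
  Position 0: 'c' from first, 'j' from second => "cj"
  Position 1: 'e' from first, 'j' from second => "ej"
  Position 2: 'a' from first, 'f' from second => "af"
  Position 3: 'b' from first, 'g' from second => "bg"
  Position 4: 'd' from first, 'g' from second => "dg"
Result: cjejafbgdg

cjejafbgdg


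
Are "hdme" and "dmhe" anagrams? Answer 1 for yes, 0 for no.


Strings: "hdme", "dmhe"
Sorted first:  dehm
Sorted second: dehm
Sorted forms match => anagrams

1


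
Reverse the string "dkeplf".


Input: dkeplf
Reading characters right to left:
  Position 5: 'f'
  Position 4: 'l'
  Position 3: 'p'
  Position 2: 'e'
  Position 1: 'k'
  Position 0: 'd'
Reversed: flpekd

flpekd


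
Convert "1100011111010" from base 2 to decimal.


Input: "1100011111010" in base 2
Positional expansion:
  Digit '1' (value 1) x 2^12 = 4096
  Digit '1' (value 1) x 2^11 = 2048
  Digit '0' (value 0) x 2^10 = 0
  Digit '0' (value 0) x 2^9 = 0
  Digit '0' (value 0) x 2^8 = 0
  Digit '1' (value 1) x 2^7 = 128
  Digit '1' (value 1) x 2^6 = 64
  Digit '1' (value 1) x 2^5 = 32
  Digit '1' (value 1) x 2^4 = 16
  Digit '1' (value 1) x 2^3 = 8
  Digit '0' (value 0) x 2^2 = 0
  Digit '1' (value 1) x 2^1 = 2
  Digit '0' (value 0) x 2^0 = 0
Sum = 6394

6394


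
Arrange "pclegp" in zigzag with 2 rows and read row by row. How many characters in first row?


Zigzag "pclegp" into 2 rows:
Placing characters:
  'p' => row 0
  'c' => row 1
  'l' => row 0
  'e' => row 1
  'g' => row 0
  'p' => row 1
Rows:
  Row 0: "plg"
  Row 1: "cep"
First row length: 3

3


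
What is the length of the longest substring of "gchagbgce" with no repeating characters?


Input: "gchagbgce"
Sliding window (track last position of each char):
  Position 0 ('g'): window [0,0] length 1 -- new best
  Position 1 ('c'): window [0,1] length 2 -- new best
  Position 2 ('h'): window [0,2] length 3 -- new best
  Position 3 ('a'): window [0,3] length 4 -- new best
  Position 4 ('g'): repeat (last at 0), move window start to 1
  Position 4 ('g'): window [1,4] length 4
  Position 5 ('b'): window [1,5] length 5 -- new best
  Position 6 ('g'): repeat (last at 4), move window start to 5
  Position 6 ('g'): window [5,6] length 2
  Position 7 ('c'): window [5,7] length 3
  Position 8 ('e'): window [5,8] length 4
Longest substring with no repeats: "chagb" with length 5

5


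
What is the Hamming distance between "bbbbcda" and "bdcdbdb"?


Comparing "bbbbcda" and "bdcdbdb" position by position:
  Position 0: 'b' vs 'b' => same
  Position 1: 'b' vs 'd' => differ
  Position 2: 'b' vs 'c' => differ
  Position 3: 'b' vs 'd' => differ
  Position 4: 'c' vs 'b' => differ
  Position 5: 'd' vs 'd' => same
  Position 6: 'a' vs 'b' => differ
Total differences (Hamming distance): 5

5


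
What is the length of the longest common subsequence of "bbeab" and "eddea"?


LCS of "bbeab" and "eddea"
DP table:
           e    d    d    e    a
      0    0    0    0    0    0
  b   0    0    0    0    0    0
  b   0    0    0    0    0    0
  e   0    1    1    1    1    1
  a   0    1    1    1    1    2
  b   0    1    1    1    1    2
LCS length = dp[5][5] = 2

2


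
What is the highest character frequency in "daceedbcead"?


Input: daceedbcead
Character counts:
  'a': 2
  'b': 1
  'c': 2
  'd': 3
  'e': 3
Maximum frequency: 3

3


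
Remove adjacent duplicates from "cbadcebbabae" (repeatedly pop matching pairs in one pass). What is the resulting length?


Input: cbadcebbabae
Stack-based adjacent duplicate removal:
  Read 'c': push. Stack: c
  Read 'b': push. Stack: cb
  Read 'a': push. Stack: cba
  Read 'd': push. Stack: cbad
  Read 'c': push. Stack: cbadc
  Read 'e': push. Stack: cbadce
  Read 'b': push. Stack: cbadceb
  Read 'b': matches stack top 'b' => pop. Stack: cbadce
  Read 'a': push. Stack: cbadcea
  Read 'b': push. Stack: cbadceab
  Read 'a': push. Stack: cbadceaba
  Read 'e': push. Stack: cbadceabae
Final stack: "cbadceabae" (length 10)

10


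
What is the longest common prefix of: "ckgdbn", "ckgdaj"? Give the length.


Words: ckgdbn, ckgdaj
  Position 0: all 'c' => match
  Position 1: all 'k' => match
  Position 2: all 'g' => match
  Position 3: all 'd' => match
  Position 4: ('b', 'a') => mismatch, stop
LCP = "ckgd" (length 4)

4


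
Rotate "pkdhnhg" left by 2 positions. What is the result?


Input: "pkdhnhg", rotate left by 2
First 2 characters: "pk"
Remaining characters: "dhnhg"
Concatenate remaining + first: "dhnhg" + "pk" = "dhnhgpk"

dhnhgpk


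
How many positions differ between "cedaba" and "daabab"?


Comparing "cedaba" and "daabab" position by position:
  Position 0: 'c' vs 'd' => DIFFER
  Position 1: 'e' vs 'a' => DIFFER
  Position 2: 'd' vs 'a' => DIFFER
  Position 3: 'a' vs 'b' => DIFFER
  Position 4: 'b' vs 'a' => DIFFER
  Position 5: 'a' vs 'b' => DIFFER
Positions that differ: 6

6


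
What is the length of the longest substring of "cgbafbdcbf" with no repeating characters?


Input: "cgbafbdcbf"
Sliding window (track last position of each char):
  Position 0 ('c'): window [0,0] length 1 -- new best
  Position 1 ('g'): window [0,1] length 2 -- new best
  Position 2 ('b'): window [0,2] length 3 -- new best
  Position 3 ('a'): window [0,3] length 4 -- new best
  Position 4 ('f'): window [0,4] length 5 -- new best
  Position 5 ('b'): repeat (last at 2), move window start to 3
  Position 5 ('b'): window [3,5] length 3
  Position 6 ('d'): window [3,6] length 4
  Position 7 ('c'): window [3,7] length 5
  Position 8 ('b'): repeat (last at 5), move window start to 6
  Position 8 ('b'): window [6,8] length 3
  Position 9 ('f'): window [6,9] length 4
Longest substring with no repeats: "cgbaf" with length 5

5


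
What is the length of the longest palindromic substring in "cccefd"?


Input: "cccefd"
Checking substrings for palindromes:
  [0:3] "ccc" (len 3) => palindrome
  [0:2] "cc" (len 2) => palindrome
  [1:3] "cc" (len 2) => palindrome
Longest palindromic substring: "ccc" with length 3

3


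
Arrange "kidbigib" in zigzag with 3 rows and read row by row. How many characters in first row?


Zigzag "kidbigib" into 3 rows:
Placing characters:
  'k' => row 0
  'i' => row 1
  'd' => row 2
  'b' => row 1
  'i' => row 0
  'g' => row 1
  'i' => row 2
  'b' => row 1
Rows:
  Row 0: "ki"
  Row 1: "ibgb"
  Row 2: "di"
First row length: 2

2


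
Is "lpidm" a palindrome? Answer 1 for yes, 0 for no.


Input: lpidm
Reversed: mdipl
  Compare pos 0 ('l') with pos 4 ('m'): MISMATCH
  Compare pos 1 ('p') with pos 3 ('d'): MISMATCH
Result: not a palindrome

0


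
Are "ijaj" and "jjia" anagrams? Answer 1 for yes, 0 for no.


Strings: "ijaj", "jjia"
Sorted first:  aijj
Sorted second: aijj
Sorted forms match => anagrams

1


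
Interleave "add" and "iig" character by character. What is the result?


Interleaving "add" and "iig":
  Position 0: 'a' from first, 'i' from second => "ai"
  Position 1: 'd' from first, 'i' from second => "di"
  Position 2: 'd' from first, 'g' from second => "dg"
Result: aididg

aididg


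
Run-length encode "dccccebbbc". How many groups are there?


Input: dccccebbbc
Scanning for consecutive runs:
  Group 1: 'd' x 1 (positions 0-0)
  Group 2: 'c' x 4 (positions 1-4)
  Group 3: 'e' x 1 (positions 5-5)
  Group 4: 'b' x 3 (positions 6-8)
  Group 5: 'c' x 1 (positions 9-9)
Total groups: 5

5


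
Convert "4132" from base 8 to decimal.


Input: "4132" in base 8
Positional expansion:
  Digit '4' (value 4) x 8^3 = 2048
  Digit '1' (value 1) x 8^2 = 64
  Digit '3' (value 3) x 8^1 = 24
  Digit '2' (value 2) x 8^0 = 2
Sum = 2138

2138


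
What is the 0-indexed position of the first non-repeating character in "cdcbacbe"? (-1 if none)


Input: cdcbacbe
Character frequencies:
  'a': 1
  'b': 2
  'c': 3
  'd': 1
  'e': 1
Scanning left to right for freq == 1:
  Position 0 ('c'): freq=3, skip
  Position 1 ('d'): unique! => answer = 1

1


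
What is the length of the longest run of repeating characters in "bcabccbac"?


Input: "bcabccbac"
Scanning for longest run:
  Position 1 ('c'): new char, reset run to 1
  Position 2 ('a'): new char, reset run to 1
  Position 3 ('b'): new char, reset run to 1
  Position 4 ('c'): new char, reset run to 1
  Position 5 ('c'): continues run of 'c', length=2
  Position 6 ('b'): new char, reset run to 1
  Position 7 ('a'): new char, reset run to 1
  Position 8 ('c'): new char, reset run to 1
Longest run: 'c' with length 2

2


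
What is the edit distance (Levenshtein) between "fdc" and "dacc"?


Computing edit distance: "fdc" -> "dacc"
DP table:
           d    a    c    c
      0    1    2    3    4
  f   1    1    2    3    4
  d   2    1    2    3    4
  c   3    2    2    2    3
Edit distance = dp[3][4] = 3

3


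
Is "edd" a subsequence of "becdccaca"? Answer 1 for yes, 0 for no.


Check if "edd" is a subsequence of "becdccaca"
Greedy scan:
  Position 0 ('b'): no match needed
  Position 1 ('e'): matches sub[0] = 'e'
  Position 2 ('c'): no match needed
  Position 3 ('d'): matches sub[1] = 'd'
  Position 4 ('c'): no match needed
  Position 5 ('c'): no match needed
  Position 6 ('a'): no match needed
  Position 7 ('c'): no match needed
  Position 8 ('a'): no match needed
Only matched 2/3 characters => not a subsequence

0


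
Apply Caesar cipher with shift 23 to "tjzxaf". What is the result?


Caesar cipher: shift "tjzxaf" by 23
  't' (pos 19) + 23 = pos 16 = 'q'
  'j' (pos 9) + 23 = pos 6 = 'g'
  'z' (pos 25) + 23 = pos 22 = 'w'
  'x' (pos 23) + 23 = pos 20 = 'u'
  'a' (pos 0) + 23 = pos 23 = 'x'
  'f' (pos 5) + 23 = pos 2 = 'c'
Result: qgwuxc

qgwuxc


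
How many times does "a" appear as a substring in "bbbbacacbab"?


Searching for "a" in "bbbbacacbab"
Scanning each position:
  Position 0: "b" => no
  Position 1: "b" => no
  Position 2: "b" => no
  Position 3: "b" => no
  Position 4: "a" => MATCH
  Position 5: "c" => no
  Position 6: "a" => MATCH
  Position 7: "c" => no
  Position 8: "b" => no
  Position 9: "a" => MATCH
  Position 10: "b" => no
Total occurrences: 3

3


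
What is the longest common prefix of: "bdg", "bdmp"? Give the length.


Words: bdg, bdmp
  Position 0: all 'b' => match
  Position 1: all 'd' => match
  Position 2: ('g', 'm') => mismatch, stop
LCP = "bd" (length 2)

2


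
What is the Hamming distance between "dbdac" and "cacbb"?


Comparing "dbdac" and "cacbb" position by position:
  Position 0: 'd' vs 'c' => differ
  Position 1: 'b' vs 'a' => differ
  Position 2: 'd' vs 'c' => differ
  Position 3: 'a' vs 'b' => differ
  Position 4: 'c' vs 'b' => differ
Total differences (Hamming distance): 5

5


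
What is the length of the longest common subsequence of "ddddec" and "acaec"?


LCS of "ddddec" and "acaec"
DP table:
           a    c    a    e    c
      0    0    0    0    0    0
  d   0    0    0    0    0    0
  d   0    0    0    0    0    0
  d   0    0    0    0    0    0
  d   0    0    0    0    0    0
  e   0    0    0    0    1    1
  c   0    0    1    1    1    2
LCS length = dp[6][5] = 2

2


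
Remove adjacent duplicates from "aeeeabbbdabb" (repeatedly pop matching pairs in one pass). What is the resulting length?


Input: aeeeabbbdabb
Stack-based adjacent duplicate removal:
  Read 'a': push. Stack: a
  Read 'e': push. Stack: ae
  Read 'e': matches stack top 'e' => pop. Stack: a
  Read 'e': push. Stack: ae
  Read 'a': push. Stack: aea
  Read 'b': push. Stack: aeab
  Read 'b': matches stack top 'b' => pop. Stack: aea
  Read 'b': push. Stack: aeab
  Read 'd': push. Stack: aeabd
  Read 'a': push. Stack: aeabda
  Read 'b': push. Stack: aeabdab
  Read 'b': matches stack top 'b' => pop. Stack: aeabda
Final stack: "aeabda" (length 6)

6


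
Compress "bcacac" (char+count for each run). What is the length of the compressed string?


Input: bcacac
Runs:
  'b' x 1 => "b1"
  'c' x 1 => "c1"
  'a' x 1 => "a1"
  'c' x 1 => "c1"
  'a' x 1 => "a1"
  'c' x 1 => "c1"
Compressed: "b1c1a1c1a1c1"
Compressed length: 12

12


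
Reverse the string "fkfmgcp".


Input: fkfmgcp
Reading characters right to left:
  Position 6: 'p'
  Position 5: 'c'
  Position 4: 'g'
  Position 3: 'm'
  Position 2: 'f'
  Position 1: 'k'
  Position 0: 'f'
Reversed: pcgmfkf

pcgmfkf


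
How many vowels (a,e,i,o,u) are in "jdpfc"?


Input: jdpfc
Checking each character:
  'j' at position 0: consonant
  'd' at position 1: consonant
  'p' at position 2: consonant
  'f' at position 3: consonant
  'c' at position 4: consonant
Total vowels: 0

0


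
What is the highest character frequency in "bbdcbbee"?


Input: bbdcbbee
Character counts:
  'b': 4
  'c': 1
  'd': 1
  'e': 2
Maximum frequency: 4

4


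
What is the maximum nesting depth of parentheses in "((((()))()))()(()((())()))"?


Input: "((((()))()))()(()((())()))"
Tracking depth:
  Position 0 '(': depth becomes 1
  Position 1 '(': depth becomes 2
  Position 2 '(': depth becomes 3
  Position 3 '(': depth becomes 4
  Position 4 '(': depth becomes 5
  Position 5 ')': depth becomes 4
  Position 6 ')': depth becomes 3
  Position 7 ')': depth becomes 2
  Position 8 '(': depth becomes 3
  Position 9 ')': depth becomes 2
  Position 10 ')': depth becomes 1
  Position 11 ')': depth becomes 0
  Position 12 '(': depth becomes 1
  Position 13 ')': depth becomes 0
  Position 14 '(': depth becomes 1
  Position 15 '(': depth becomes 2
  Position 16 ')': depth becomes 1
  Position 17 '(': depth becomes 2
  Position 18 '(': depth becomes 3
  Position 19 '(': depth becomes 4
  Position 20 ')': depth becomes 3
  Position 21 ')': depth becomes 2
  Position 22 '(': depth becomes 3
  Position 23 ')': depth becomes 2
  Position 24 ')': depth becomes 1
  Position 25 ')': depth becomes 0
Maximum depth reached: 5

5


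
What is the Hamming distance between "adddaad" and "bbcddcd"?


Comparing "adddaad" and "bbcddcd" position by position:
  Position 0: 'a' vs 'b' => differ
  Position 1: 'd' vs 'b' => differ
  Position 2: 'd' vs 'c' => differ
  Position 3: 'd' vs 'd' => same
  Position 4: 'a' vs 'd' => differ
  Position 5: 'a' vs 'c' => differ
  Position 6: 'd' vs 'd' => same
Total differences (Hamming distance): 5

5


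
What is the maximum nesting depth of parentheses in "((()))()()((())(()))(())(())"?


Input: "((()))()()((())(()))(())(())"
Tracking depth:
  Position 0 '(': depth becomes 1
  Position 1 '(': depth becomes 2
  Position 2 '(': depth becomes 3
  Position 3 ')': depth becomes 2
  Position 4 ')': depth becomes 1
  Position 5 ')': depth becomes 0
  Position 6 '(': depth becomes 1
  Position 7 ')': depth becomes 0
  Position 8 '(': depth becomes 1
  Position 9 ')': depth becomes 0
  Position 10 '(': depth becomes 1
  Position 11 '(': depth becomes 2
  Position 12 '(': depth becomes 3
  Position 13 ')': depth becomes 2
  Position 14 ')': depth becomes 1
  Position 15 '(': depth becomes 2
  Position 16 '(': depth becomes 3
  Position 17 ')': depth becomes 2
  Position 18 ')': depth becomes 1
  Position 19 ')': depth becomes 0
  Position 20 '(': depth becomes 1
  Position 21 '(': depth becomes 2
  Position 22 ')': depth becomes 1
  Position 23 ')': depth becomes 0
  Position 24 '(': depth becomes 1
  Position 25 '(': depth becomes 2
  Position 26 ')': depth becomes 1
  Position 27 ')': depth becomes 0
Maximum depth reached: 3

3


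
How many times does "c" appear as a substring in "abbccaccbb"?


Searching for "c" in "abbccaccbb"
Scanning each position:
  Position 0: "a" => no
  Position 1: "b" => no
  Position 2: "b" => no
  Position 3: "c" => MATCH
  Position 4: "c" => MATCH
  Position 5: "a" => no
  Position 6: "c" => MATCH
  Position 7: "c" => MATCH
  Position 8: "b" => no
  Position 9: "b" => no
Total occurrences: 4

4


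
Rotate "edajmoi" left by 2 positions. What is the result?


Input: "edajmoi", rotate left by 2
First 2 characters: "ed"
Remaining characters: "ajmoi"
Concatenate remaining + first: "ajmoi" + "ed" = "ajmoied"

ajmoied


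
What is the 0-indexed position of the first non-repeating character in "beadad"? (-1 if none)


Input: beadad
Character frequencies:
  'a': 2
  'b': 1
  'd': 2
  'e': 1
Scanning left to right for freq == 1:
  Position 0 ('b'): unique! => answer = 0

0


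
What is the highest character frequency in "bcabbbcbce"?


Input: bcabbbcbce
Character counts:
  'a': 1
  'b': 5
  'c': 3
  'e': 1
Maximum frequency: 5

5


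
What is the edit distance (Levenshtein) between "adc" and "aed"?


Computing edit distance: "adc" -> "aed"
DP table:
           a    e    d
      0    1    2    3
  a   1    0    1    2
  d   2    1    1    1
  c   3    2    2    2
Edit distance = dp[3][3] = 2

2


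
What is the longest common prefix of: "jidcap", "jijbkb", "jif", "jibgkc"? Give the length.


Words: jidcap, jijbkb, jif, jibgkc
  Position 0: all 'j' => match
  Position 1: all 'i' => match
  Position 2: ('d', 'j', 'f', 'b') => mismatch, stop
LCP = "ji" (length 2)

2


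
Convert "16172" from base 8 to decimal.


Input: "16172" in base 8
Positional expansion:
  Digit '1' (value 1) x 8^4 = 4096
  Digit '6' (value 6) x 8^3 = 3072
  Digit '1' (value 1) x 8^2 = 64
  Digit '7' (value 7) x 8^1 = 56
  Digit '2' (value 2) x 8^0 = 2
Sum = 7290

7290


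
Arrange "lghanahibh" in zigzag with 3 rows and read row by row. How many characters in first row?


Zigzag "lghanahibh" into 3 rows:
Placing characters:
  'l' => row 0
  'g' => row 1
  'h' => row 2
  'a' => row 1
  'n' => row 0
  'a' => row 1
  'h' => row 2
  'i' => row 1
  'b' => row 0
  'h' => row 1
Rows:
  Row 0: "lnb"
  Row 1: "gaaih"
  Row 2: "hh"
First row length: 3

3


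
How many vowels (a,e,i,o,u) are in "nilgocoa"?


Input: nilgocoa
Checking each character:
  'n' at position 0: consonant
  'i' at position 1: vowel (running total: 1)
  'l' at position 2: consonant
  'g' at position 3: consonant
  'o' at position 4: vowel (running total: 2)
  'c' at position 5: consonant
  'o' at position 6: vowel (running total: 3)
  'a' at position 7: vowel (running total: 4)
Total vowels: 4

4


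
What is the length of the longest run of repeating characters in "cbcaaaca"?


Input: "cbcaaaca"
Scanning for longest run:
  Position 1 ('b'): new char, reset run to 1
  Position 2 ('c'): new char, reset run to 1
  Position 3 ('a'): new char, reset run to 1
  Position 4 ('a'): continues run of 'a', length=2
  Position 5 ('a'): continues run of 'a', length=3
  Position 6 ('c'): new char, reset run to 1
  Position 7 ('a'): new char, reset run to 1
Longest run: 'a' with length 3

3


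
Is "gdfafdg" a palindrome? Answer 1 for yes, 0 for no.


Input: gdfafdg
Reversed: gdfafdg
  Compare pos 0 ('g') with pos 6 ('g'): match
  Compare pos 1 ('d') with pos 5 ('d'): match
  Compare pos 2 ('f') with pos 4 ('f'): match
Result: palindrome

1


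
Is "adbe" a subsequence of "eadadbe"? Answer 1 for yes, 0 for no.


Check if "adbe" is a subsequence of "eadadbe"
Greedy scan:
  Position 0 ('e'): no match needed
  Position 1 ('a'): matches sub[0] = 'a'
  Position 2 ('d'): matches sub[1] = 'd'
  Position 3 ('a'): no match needed
  Position 4 ('d'): no match needed
  Position 5 ('b'): matches sub[2] = 'b'
  Position 6 ('e'): matches sub[3] = 'e'
All 4 characters matched => is a subsequence

1


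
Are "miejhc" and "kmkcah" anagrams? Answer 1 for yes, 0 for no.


Strings: "miejhc", "kmkcah"
Sorted first:  cehijm
Sorted second: achkkm
Differ at position 0: 'c' vs 'a' => not anagrams

0


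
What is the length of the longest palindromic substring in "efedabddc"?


Input: "efedabddc"
Checking substrings for palindromes:
  [0:3] "efe" (len 3) => palindrome
  [6:8] "dd" (len 2) => palindrome
Longest palindromic substring: "efe" with length 3

3


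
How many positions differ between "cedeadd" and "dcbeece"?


Comparing "cedeadd" and "dcbeece" position by position:
  Position 0: 'c' vs 'd' => DIFFER
  Position 1: 'e' vs 'c' => DIFFER
  Position 2: 'd' vs 'b' => DIFFER
  Position 3: 'e' vs 'e' => same
  Position 4: 'a' vs 'e' => DIFFER
  Position 5: 'd' vs 'c' => DIFFER
  Position 6: 'd' vs 'e' => DIFFER
Positions that differ: 6

6


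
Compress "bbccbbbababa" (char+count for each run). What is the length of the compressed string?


Input: bbccbbbababa
Runs:
  'b' x 2 => "b2"
  'c' x 2 => "c2"
  'b' x 3 => "b3"
  'a' x 1 => "a1"
  'b' x 1 => "b1"
  'a' x 1 => "a1"
  'b' x 1 => "b1"
  'a' x 1 => "a1"
Compressed: "b2c2b3a1b1a1b1a1"
Compressed length: 16

16


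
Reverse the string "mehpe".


Input: mehpe
Reading characters right to left:
  Position 4: 'e'
  Position 3: 'p'
  Position 2: 'h'
  Position 1: 'e'
  Position 0: 'm'
Reversed: ephem

ephem


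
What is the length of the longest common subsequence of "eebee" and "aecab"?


LCS of "eebee" and "aecab"
DP table:
           a    e    c    a    b
      0    0    0    0    0    0
  e   0    0    1    1    1    1
  e   0    0    1    1    1    1
  b   0    0    1    1    1    2
  e   0    0    1    1    1    2
  e   0    0    1    1    1    2
LCS length = dp[5][5] = 2

2


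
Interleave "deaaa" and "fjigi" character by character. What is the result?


Interleaving "deaaa" and "fjigi":
  Position 0: 'd' from first, 'f' from second => "df"
  Position 1: 'e' from first, 'j' from second => "ej"
  Position 2: 'a' from first, 'i' from second => "ai"
  Position 3: 'a' from first, 'g' from second => "ag"
  Position 4: 'a' from first, 'i' from second => "ai"
Result: dfejaiagai

dfejaiagai


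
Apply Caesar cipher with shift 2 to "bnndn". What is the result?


Caesar cipher: shift "bnndn" by 2
  'b' (pos 1) + 2 = pos 3 = 'd'
  'n' (pos 13) + 2 = pos 15 = 'p'
  'n' (pos 13) + 2 = pos 15 = 'p'
  'd' (pos 3) + 2 = pos 5 = 'f'
  'n' (pos 13) + 2 = pos 15 = 'p'
Result: dppfp

dppfp


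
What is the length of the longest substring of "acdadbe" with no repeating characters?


Input: "acdadbe"
Sliding window (track last position of each char):
  Position 0 ('a'): window [0,0] length 1 -- new best
  Position 1 ('c'): window [0,1] length 2 -- new best
  Position 2 ('d'): window [0,2] length 3 -- new best
  Position 3 ('a'): repeat (last at 0), move window start to 1
  Position 3 ('a'): window [1,3] length 3
  Position 4 ('d'): repeat (last at 2), move window start to 3
  Position 4 ('d'): window [3,4] length 2
  Position 5 ('b'): window [3,5] length 3
  Position 6 ('e'): window [3,6] length 4 -- new best
Longest substring with no repeats: "adbe" with length 4

4
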